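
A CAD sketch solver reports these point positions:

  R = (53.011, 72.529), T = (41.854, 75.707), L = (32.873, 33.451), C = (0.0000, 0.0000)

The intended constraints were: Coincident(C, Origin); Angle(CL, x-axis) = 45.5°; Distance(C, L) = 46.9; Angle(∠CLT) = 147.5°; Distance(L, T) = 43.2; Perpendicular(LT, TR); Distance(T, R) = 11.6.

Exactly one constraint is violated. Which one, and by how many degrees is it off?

Perpendicular(LT, TR) — off by 3.90°.

C = (0.00, 0.00) ✓; CL at 45.50° ✓; |CL| = 46.90 ✓; ∠CLT = 147.5° ✓; |LT| = 43.20 ✓; ∠(LT, TR) = 93.90° ✗; |TR| = 11.60 ✓.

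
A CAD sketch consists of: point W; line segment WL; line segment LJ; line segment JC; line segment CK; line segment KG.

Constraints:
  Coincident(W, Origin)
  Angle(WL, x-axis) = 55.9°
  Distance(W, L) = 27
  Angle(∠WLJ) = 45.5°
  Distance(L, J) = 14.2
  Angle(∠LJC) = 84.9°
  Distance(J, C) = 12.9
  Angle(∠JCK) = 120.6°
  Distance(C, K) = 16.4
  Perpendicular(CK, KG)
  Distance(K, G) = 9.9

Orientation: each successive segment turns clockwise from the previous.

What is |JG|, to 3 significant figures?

23.0

W is at the origin; WL runs at 55.9° with length 27.0, so L = (15.1, 22.4). ∠WLJ = 45.5° gives LJ at -78.6° from the x-axis; with |LJ| = 14.2, J = (17.9, 8.44). ∠LJC = 84.9° gives JC at -174° from the x-axis; with |JC| = 12.9, C = (5.12, 7.02). ∠JCK = 120.6° gives CK at 127° from the x-axis; with |CK| = 16.4, K = (-4.73, 20.1). CK is perpendicular to KG, so KG runs at 36.9°; with |KG| = 9.9, G = (3.19, 26.1). Then |JG| = |G − J| = 23.0.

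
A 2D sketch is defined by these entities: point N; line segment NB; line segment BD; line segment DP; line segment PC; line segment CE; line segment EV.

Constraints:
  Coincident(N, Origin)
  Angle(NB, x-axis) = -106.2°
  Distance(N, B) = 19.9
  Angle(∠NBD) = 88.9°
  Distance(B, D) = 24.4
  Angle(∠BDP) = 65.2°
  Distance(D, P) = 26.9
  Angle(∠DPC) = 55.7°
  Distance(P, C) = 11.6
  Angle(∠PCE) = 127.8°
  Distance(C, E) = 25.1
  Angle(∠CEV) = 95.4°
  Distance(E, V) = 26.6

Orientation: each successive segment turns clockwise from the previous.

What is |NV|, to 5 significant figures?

46.732

N is at the origin; NB runs at -106.2° with length 19.9, so B = (-5.5519, -19.110). ∠NBD = 88.9° gives BD at 162.70° from the x-axis; with |BD| = 24.4, D = (-28.848, -11.854). ∠BDP = 65.2° gives DP at 47.900° from the x-axis; with |DP| = 26.9, P = (-10.814, 8.1053). ∠DPC = 55.7° gives PC at -76.400° from the x-axis; with |PC| = 11.6, C = (-8.0860, -3.1695). ∠PCE = 127.8° gives CE at -128.60° from the x-axis; with |CE| = 25.1, E = (-23.745, -22.786). ∠CEV = 95.4° gives EV at 146.80° from the x-axis; with |EV| = 26.6, V = (-46.003, -8.2205). Then |NV| = |V − N| = 46.732.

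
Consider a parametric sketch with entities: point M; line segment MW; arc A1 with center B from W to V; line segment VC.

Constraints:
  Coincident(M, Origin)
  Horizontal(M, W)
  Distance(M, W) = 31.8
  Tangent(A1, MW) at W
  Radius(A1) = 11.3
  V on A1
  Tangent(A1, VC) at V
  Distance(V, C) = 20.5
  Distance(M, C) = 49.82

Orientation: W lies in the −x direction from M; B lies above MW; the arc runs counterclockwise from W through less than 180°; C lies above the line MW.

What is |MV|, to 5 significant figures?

29.576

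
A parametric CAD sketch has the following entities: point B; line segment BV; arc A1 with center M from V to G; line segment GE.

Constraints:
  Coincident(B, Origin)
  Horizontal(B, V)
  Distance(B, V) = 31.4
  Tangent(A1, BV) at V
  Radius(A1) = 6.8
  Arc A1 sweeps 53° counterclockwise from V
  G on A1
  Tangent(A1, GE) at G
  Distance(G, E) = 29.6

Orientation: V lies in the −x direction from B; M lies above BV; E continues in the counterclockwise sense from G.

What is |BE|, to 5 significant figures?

27.581

B is at the origin; B and V share the same y with |BV| = 31.4 and V on the −x side, so V = (-31.400, 0.0000). A1 meets BV tangentially, so MV is at right angles to BV, so M = V + (0, 6.8) = (-31.400, 6.8000). On A1, V sits at bearing -90° from M; a 53° counterclockwise sweep puts G at bearing -37°, so G = M + 6.8·(cos -37°, sin -37°) = (-25.969, 2.7077). Since A1 is tangent to GE there, MG ⟂ GE, so GE runs along (−sin -37°, cos -37°); with |GE| = 29.6, E = (-8.1556, 26.347). Then |BE| = |E − B| = 27.581.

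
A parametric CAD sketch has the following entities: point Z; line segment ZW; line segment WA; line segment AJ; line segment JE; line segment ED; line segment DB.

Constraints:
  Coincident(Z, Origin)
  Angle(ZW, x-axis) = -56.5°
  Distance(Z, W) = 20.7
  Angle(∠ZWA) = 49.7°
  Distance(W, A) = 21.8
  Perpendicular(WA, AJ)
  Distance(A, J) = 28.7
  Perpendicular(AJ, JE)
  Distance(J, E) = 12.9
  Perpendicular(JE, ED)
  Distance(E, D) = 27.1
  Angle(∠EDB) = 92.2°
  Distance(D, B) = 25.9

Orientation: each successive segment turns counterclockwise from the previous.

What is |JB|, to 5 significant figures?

30.948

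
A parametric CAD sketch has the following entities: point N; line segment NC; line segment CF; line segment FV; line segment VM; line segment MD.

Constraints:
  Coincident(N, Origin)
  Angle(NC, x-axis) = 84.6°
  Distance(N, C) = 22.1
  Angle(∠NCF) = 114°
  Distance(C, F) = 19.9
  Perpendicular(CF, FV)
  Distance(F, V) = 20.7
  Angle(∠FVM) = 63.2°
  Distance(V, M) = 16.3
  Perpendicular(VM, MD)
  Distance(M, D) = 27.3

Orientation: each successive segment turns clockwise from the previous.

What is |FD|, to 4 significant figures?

11.24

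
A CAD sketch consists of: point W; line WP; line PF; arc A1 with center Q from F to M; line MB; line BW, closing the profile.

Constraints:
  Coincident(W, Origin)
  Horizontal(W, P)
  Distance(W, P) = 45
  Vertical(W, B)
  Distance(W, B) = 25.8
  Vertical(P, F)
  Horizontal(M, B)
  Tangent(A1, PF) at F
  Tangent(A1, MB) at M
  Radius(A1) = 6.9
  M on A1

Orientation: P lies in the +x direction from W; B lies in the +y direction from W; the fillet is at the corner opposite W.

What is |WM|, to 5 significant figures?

46.014

W is at the origin; W and P share the same y with |WP| = 45.0 and P on the +x side, so P = (45.000, 0.0000). WB is vertical with |WB| = 25.8 and B on the +y side, so B = (0.0000, 25.800). The virtual corner opposite W is at (45.000, 25.800). A1 meets PF tangentially, so QF is at right angles to PF and since A1 is tangent to MB there, QM ⟂ MB, with radius 6.9, so the center Q sits 6.9 in from both sides at Q = (38.100, 18.900). That places the tangent points at F = (45.000, 18.900) on PF and M = (38.100, 25.800) on MB. Then |WM| = |M − W| = 46.014.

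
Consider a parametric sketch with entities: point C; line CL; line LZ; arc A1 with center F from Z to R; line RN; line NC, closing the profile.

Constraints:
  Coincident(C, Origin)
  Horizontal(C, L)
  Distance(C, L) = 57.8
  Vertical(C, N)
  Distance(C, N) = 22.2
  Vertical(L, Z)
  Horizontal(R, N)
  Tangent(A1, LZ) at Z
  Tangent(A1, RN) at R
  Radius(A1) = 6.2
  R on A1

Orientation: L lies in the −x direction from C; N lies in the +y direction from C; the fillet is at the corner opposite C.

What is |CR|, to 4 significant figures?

56.17

C is at the origin; CL is horizontal with |CL| = 57.8 and L on the −x side, so L = (-57.80, 0.000). CN is vertical with |CN| = 22.2 and N on the +y side, so N = (0.000, 22.20). The virtual corner opposite C is at (-57.80, 22.20). Tangency of A1 to LZ means the radius FZ is perpendicular to LZ and since A1 is tangent to RN there, FR ⟂ RN, with radius 6.2, so the center F sits 6.2 in from both sides at F = (-51.60, 16.00). That places the tangent points at Z = (-57.80, 16.00) on LZ and R = (-51.60, 22.20) on RN. Then |CR| = |R − C| = 56.17.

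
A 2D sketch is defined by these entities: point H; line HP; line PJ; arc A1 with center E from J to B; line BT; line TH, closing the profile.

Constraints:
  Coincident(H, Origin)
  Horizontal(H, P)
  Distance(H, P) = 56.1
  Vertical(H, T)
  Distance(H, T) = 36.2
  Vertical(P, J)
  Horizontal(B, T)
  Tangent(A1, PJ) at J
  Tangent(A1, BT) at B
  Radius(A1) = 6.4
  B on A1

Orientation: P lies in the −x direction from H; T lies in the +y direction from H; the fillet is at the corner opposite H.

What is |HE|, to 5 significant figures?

57.949

H is at the origin; H and P share the same y with |HP| = 56.1 and P on the −x side, so P = (-56.100, 0.0000). H and T share the same x with |HT| = 36.2 and T on the +y side, so T = (0.0000, 36.200). The virtual corner opposite H is at (-56.100, 36.200). Since A1 is tangent to PJ there, EJ ⟂ PJ and tangency of A1 to BT means the radius EB is perpendicular to BT, with radius 6.4, so the center E sits 6.4 in from both sides at E = (-49.700, 29.800). Then |HE| = |E − H| = 57.949.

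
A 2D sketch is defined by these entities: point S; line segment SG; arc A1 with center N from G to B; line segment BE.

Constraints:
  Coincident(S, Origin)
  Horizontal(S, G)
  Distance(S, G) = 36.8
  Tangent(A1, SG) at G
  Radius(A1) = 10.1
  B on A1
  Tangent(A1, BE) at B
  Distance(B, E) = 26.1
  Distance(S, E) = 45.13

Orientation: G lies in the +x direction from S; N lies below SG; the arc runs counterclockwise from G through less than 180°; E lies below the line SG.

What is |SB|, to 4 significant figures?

28.57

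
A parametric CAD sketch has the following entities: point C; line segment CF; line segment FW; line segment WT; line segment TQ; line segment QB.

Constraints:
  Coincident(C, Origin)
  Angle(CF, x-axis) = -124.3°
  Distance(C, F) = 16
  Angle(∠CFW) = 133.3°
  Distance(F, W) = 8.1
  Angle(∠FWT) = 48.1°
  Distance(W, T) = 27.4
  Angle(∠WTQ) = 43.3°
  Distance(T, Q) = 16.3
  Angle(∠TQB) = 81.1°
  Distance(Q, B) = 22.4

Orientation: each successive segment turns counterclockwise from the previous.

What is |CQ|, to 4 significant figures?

7.555

C is at the origin; CF runs at -124.3° with length 16.0, so F = (-9.016, -13.22). ∠CFW = 133.3° gives FW at -77.60° from the x-axis; with |FW| = 8.1, W = (-7.277, -21.13). ∠FWT = 48.1° gives WT at 54.30° from the x-axis; with |WT| = 27.4, T = (8.712, 1.122). ∠WTQ = 43.3° gives TQ at -169.0° from the x-axis; with |TQ| = 16.3, Q = (-7.289, -1.988). Then |CQ| = |Q − C| = 7.555.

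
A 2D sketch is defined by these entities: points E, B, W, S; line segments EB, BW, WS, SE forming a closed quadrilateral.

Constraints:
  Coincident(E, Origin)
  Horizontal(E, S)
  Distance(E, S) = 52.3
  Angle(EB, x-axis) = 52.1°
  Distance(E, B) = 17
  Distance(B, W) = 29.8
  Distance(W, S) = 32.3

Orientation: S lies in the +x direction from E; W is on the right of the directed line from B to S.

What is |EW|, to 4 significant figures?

26.73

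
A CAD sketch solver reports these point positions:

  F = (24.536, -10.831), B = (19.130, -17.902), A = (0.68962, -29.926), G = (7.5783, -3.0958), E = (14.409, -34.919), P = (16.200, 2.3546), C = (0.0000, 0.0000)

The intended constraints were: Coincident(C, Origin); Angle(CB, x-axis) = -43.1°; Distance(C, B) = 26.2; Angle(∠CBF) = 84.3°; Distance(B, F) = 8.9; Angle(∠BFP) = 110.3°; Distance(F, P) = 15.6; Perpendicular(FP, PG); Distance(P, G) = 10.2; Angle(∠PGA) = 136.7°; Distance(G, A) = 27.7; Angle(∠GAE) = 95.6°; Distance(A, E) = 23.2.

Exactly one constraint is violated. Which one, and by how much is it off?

Distance(A, E) = 23.2 — off by 8.60.

C = (0.00, 0.00) ✓; CB at -43.10° ✓; |CB| = 26.20 ✓; ∠CBF = 84.30° ✓; |BF| = 8.901 ✓; ∠BFP = 110.3° ✓; |FP| = 15.60 ✓; ∠(FP, PG) = 90.00° ✓; |PG| = 10.20 ✓; ∠PGA = 136.7° ✓; |GA| = 27.70 ✓; ∠GAE = 95.60° ✓; |AE| = 14.60 ✗.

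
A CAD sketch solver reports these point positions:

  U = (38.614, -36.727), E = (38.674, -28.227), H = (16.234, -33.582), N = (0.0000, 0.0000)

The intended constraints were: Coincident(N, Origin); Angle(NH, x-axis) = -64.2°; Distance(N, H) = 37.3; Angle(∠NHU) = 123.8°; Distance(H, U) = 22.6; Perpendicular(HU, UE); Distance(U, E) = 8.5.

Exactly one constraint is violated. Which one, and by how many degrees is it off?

Perpendicular(HU, UE) — off by 7.59°.

N = (0.00, 0.00) ✓; NH at -64.20° ✓; |NH| = 37.30 ✓; ∠NHU = 123.8° ✓; |HU| = 22.60 ✓; ∠(HU, UE) = 97.59° ✗; |UE| = 8.500 ✓.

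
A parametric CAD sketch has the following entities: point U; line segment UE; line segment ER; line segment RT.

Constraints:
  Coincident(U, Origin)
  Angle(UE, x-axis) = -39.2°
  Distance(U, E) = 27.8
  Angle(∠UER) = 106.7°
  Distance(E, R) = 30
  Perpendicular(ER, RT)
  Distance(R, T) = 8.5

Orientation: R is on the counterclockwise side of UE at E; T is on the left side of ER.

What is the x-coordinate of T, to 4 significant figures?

41.62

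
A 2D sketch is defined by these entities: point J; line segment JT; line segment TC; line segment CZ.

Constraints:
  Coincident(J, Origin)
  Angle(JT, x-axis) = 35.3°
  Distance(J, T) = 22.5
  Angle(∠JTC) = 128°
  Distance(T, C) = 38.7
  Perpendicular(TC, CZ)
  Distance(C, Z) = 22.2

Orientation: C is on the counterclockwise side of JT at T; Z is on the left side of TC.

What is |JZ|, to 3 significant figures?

52.7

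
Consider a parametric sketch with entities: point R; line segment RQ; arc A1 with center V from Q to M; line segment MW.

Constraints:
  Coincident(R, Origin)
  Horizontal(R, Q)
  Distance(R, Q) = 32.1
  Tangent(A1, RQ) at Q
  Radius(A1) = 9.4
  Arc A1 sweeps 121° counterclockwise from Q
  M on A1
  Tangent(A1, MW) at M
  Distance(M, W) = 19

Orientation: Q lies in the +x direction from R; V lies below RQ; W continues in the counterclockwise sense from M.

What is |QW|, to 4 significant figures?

30.58

On A1, Q sits at bearing 90° from V; a 121° counterclockwise sweep puts M at bearing 211°, so M = V + 9.4·(cos 211°, sin 211°) = (24.04, -14.24). The tangent condition forces VM to be normal to MW, so MW runs along (−sin 211°, cos 211°); with |MW| = 19.0, W = (33.83, -30.53). Then |QW| = |W − Q| = 30.58.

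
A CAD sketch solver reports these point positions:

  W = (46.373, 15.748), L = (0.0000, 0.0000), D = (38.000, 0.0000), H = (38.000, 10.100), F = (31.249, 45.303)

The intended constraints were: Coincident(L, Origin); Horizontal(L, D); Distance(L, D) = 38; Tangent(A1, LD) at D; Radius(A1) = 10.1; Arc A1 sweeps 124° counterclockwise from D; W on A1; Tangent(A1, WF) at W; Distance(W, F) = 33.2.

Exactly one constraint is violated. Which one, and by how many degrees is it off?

Tangent(A1, WF) at W — off by 6.90°.

L = (0.00, 0.00) ✓; L.y = 0.00, D.y = 0.00 ✓; |LD| = 38.00 ✓; ∠(HD, DL) = 90.00° ✓; |HD| = 10.10 ✓; bearing(H→W) − bearing(H→D) = 124.0° ✓; |HW| = 10.10 ✓; ∠(HW, WF) = 96.90° ✗; |WF| = 33.20 ✓.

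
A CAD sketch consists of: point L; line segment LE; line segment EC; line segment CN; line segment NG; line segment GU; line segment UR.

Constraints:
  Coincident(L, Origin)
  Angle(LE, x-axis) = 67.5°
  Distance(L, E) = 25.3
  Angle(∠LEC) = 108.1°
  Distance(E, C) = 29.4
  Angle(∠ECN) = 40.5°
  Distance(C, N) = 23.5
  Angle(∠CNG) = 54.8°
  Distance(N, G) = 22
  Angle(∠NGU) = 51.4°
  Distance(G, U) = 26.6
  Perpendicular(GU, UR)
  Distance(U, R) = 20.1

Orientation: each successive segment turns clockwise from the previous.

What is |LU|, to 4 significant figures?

42.73

L is at the origin; LE runs at 67.5° with length 25.3, so E = (9.682, 23.37). ∠LEC = 108.1° gives EC at -4.400° from the x-axis; with |EC| = 29.4, C = (39.00, 21.12). ∠ECN = 40.5° gives CN at -143.9° from the x-axis; with |CN| = 23.5, N = (20.01, 7.272). ∠CNG = 54.8° gives NG at 90.90° from the x-axis; with |NG| = 22.0, G = (19.66, 29.27). ∠NGU = 51.4° gives GU at -37.70° from the x-axis; with |GU| = 26.6, U = (40.71, 13.00). Then |LU| = |U − L| = 42.73.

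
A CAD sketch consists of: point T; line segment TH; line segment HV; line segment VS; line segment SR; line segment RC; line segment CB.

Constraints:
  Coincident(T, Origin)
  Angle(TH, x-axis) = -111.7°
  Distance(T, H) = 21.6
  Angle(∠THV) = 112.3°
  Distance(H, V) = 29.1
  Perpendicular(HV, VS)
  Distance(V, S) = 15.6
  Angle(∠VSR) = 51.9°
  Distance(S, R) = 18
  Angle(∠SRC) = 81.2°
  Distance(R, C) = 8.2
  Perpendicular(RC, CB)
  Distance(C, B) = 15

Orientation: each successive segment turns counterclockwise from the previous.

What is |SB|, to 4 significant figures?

6.118

∠SRC = 81.2° gives RC at -87.10° from the x-axis; with |RC| = 8.2, C = (6.293, -35.40). RC is perpendicular to CB, so CB runs at 2.900°; with |CB| = 15.0, B = (21.27, -34.64). Then |SB| = |B − S| = 6.118.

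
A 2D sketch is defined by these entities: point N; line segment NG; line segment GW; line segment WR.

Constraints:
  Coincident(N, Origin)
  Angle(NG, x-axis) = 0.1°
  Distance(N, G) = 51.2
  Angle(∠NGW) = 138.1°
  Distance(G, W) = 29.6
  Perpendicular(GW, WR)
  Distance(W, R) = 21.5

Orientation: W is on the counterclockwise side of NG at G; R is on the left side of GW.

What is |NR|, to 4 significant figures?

68.89

N is at the origin; NG runs at 0.1° with length 51.2, so G = 51.2·(cos 0.1°, sin 0.1°) = (51.20, 0.08936). ∠NGW = 138.1°, so GW runs at 0.1° + (180° − 138.1°) = 42.00° from the x-axis; with |GW| = 29.6, W = G + 29.6·(cos 42.00°, sin 42.00°) = (73.20, 19.90). GW is perpendicular to WR; with |WR| = 21.5 on the left of GW, R = W + 21.5·(-0.6691, 0.7431) = (58.81, 35.87). Then |NR| = |R − N| = 68.89.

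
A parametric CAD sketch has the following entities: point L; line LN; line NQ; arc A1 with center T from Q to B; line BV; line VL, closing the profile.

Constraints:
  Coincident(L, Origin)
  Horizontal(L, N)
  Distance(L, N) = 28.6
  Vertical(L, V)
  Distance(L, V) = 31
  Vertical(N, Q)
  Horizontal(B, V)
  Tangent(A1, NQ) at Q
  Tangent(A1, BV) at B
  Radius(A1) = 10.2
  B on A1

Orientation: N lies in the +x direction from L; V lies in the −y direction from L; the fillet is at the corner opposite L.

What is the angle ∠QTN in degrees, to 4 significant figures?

63.88°

The virtual corner opposite L is at (28.60, -31.00). Tangency of A1 to NQ means the radius TQ is perpendicular to NQ and tangency of A1 to BV means the radius TB is perpendicular to BV, with radius 10.2, so the center T sits 10.2 in from both sides at T = (18.40, -20.80). That places the tangent points at Q = (28.60, -20.80) on NQ and B = (18.40, -31.00) on BV. Then cos ∠QTN = TQ·TN / (|TQ||TN|), giving 63.88°.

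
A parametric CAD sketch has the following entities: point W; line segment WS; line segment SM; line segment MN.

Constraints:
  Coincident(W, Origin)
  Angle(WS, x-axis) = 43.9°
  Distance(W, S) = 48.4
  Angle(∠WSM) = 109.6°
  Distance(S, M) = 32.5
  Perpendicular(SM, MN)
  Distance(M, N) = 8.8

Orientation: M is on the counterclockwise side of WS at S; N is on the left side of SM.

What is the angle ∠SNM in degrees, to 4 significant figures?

74.85°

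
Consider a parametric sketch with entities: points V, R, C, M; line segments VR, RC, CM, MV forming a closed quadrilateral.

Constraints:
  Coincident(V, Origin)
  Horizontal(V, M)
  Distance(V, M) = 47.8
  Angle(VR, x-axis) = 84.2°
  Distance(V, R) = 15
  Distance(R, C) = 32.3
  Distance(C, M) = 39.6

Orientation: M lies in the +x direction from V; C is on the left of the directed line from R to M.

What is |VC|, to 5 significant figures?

43.791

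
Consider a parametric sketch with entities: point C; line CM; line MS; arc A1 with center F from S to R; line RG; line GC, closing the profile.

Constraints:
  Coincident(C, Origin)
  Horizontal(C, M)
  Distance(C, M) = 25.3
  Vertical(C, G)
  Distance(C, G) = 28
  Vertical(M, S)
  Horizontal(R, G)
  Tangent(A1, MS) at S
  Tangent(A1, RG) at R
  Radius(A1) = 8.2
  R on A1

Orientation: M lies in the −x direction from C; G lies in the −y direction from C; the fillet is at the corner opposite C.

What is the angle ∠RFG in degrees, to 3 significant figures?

64.4°

C is at the origin; CM is horizontal with |CM| = 25.3 and M on the −x side, so M = (-25.3, 0.00). CG is vertical with |CG| = 28.0 and G on the −y side, so G = (0.00, -28.0). The virtual corner opposite C is at (-25.3, -28.0). Tangency of A1 to MS means the radius FS is perpendicular to MS and since A1 is tangent to RG there, FR ⟂ RG, with radius 8.2, so the center F sits 8.2 in from both sides at F = (-17.1, -19.8). That places the tangent points at S = (-25.3, -19.8) on MS and R = (-17.1, -28.0) on RG. Then cos ∠RFG = FR·FG / (|FR||FG|), giving 64.4°.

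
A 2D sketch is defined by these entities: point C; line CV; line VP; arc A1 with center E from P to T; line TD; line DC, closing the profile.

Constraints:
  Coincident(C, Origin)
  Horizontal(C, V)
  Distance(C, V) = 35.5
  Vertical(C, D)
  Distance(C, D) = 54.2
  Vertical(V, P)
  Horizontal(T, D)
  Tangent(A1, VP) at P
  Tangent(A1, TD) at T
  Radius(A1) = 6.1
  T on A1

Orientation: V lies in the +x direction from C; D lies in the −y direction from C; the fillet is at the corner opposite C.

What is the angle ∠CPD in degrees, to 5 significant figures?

63.321°

The virtual corner opposite C is at (35.500, -54.200). The tangent condition forces EP to be normal to VP and since A1 is tangent to TD there, ET ⟂ TD, with radius 6.1, so the center E sits 6.1 in from both sides at E = (29.400, -48.100). That places the tangent points at P = (35.500, -48.100) on VP and T = (29.400, -54.200) on TD. Then cos ∠CPD = PC·PD / (|PC||PD|), giving 63.321°.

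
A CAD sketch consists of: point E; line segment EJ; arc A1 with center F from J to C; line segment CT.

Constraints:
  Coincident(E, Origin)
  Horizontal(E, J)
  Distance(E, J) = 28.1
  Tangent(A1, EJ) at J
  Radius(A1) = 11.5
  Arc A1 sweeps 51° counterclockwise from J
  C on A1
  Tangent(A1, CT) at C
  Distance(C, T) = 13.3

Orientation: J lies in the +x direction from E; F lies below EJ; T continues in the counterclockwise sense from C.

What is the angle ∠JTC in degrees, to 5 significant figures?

10.852°

On A1, J sits at bearing 90° from F; a 51° counterclockwise sweep puts C at bearing 141°, so C = F + 11.5·(cos 141°, sin 141°) = (19.163, -4.2628). Since A1 is tangent to CT there, FC ⟂ CT, so CT runs along (−sin 141°, cos 141°); with |CT| = 13.3, T = (10.793, -14.599). Then cos ∠JTC = TJ·TC / (|TJ||TC|), giving 10.852°.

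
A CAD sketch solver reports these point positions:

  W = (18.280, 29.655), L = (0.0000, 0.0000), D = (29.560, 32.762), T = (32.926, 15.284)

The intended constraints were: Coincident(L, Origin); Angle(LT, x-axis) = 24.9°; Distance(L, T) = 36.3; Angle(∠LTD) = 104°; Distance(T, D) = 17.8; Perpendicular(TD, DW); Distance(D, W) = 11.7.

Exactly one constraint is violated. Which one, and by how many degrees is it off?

Perpendicular(TD, DW) — off by 4.50°.

L = (0.00, 0.00) ✓; LT at 24.90° ✓; |LT| = 36.30 ✓; ∠LTD = 104.0° ✓; |TD| = 17.80 ✓; ∠(TD, DW) = 94.50° ✗; |DW| = 11.70 ✓.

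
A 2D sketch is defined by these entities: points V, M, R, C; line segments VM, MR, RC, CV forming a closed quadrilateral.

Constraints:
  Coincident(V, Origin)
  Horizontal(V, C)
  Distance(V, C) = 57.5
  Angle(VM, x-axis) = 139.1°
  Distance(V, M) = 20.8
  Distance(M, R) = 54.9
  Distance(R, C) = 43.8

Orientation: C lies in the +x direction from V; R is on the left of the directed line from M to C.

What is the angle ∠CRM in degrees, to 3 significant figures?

97.3°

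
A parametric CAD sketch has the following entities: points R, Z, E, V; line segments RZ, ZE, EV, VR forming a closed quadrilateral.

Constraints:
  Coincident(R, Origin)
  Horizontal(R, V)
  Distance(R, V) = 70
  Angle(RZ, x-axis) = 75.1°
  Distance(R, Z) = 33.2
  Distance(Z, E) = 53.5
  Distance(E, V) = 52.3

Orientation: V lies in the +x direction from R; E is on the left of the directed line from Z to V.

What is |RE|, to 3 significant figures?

77.7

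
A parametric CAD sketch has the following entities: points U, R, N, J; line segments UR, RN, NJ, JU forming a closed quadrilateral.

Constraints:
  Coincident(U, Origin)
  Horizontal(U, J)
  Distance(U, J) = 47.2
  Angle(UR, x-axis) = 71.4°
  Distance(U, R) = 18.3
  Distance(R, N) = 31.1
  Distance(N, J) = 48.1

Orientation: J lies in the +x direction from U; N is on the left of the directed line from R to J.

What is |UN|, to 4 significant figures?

48.84

U is at the origin; U and J share the same y with |UJ| = 47.2 and J in +x, so J = (47.2, 0). UR runs at 71.4° with |UR| = 18.3, so R = (5.837, 17.34). N is determined by |RN| = 31.1 and |NJ| = 48.1 together: it lies at the intersection of circle(R, 31.1) and circle(J, 48.1). With |RJ| = 44.85, the foot of the radical line on RJ is 7.417 from R and the perpendicular offset is √(31.1² − 7.417²) = 30.20. Taking the left-of-RJ solution: N = (24.36, 42.33).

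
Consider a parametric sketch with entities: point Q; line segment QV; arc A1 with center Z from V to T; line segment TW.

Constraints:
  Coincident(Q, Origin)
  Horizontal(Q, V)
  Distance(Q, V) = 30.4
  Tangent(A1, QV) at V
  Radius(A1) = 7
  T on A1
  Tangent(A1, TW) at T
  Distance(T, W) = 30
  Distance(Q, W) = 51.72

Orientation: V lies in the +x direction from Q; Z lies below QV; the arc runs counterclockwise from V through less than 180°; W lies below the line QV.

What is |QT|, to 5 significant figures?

25.879

Q is at the origin; QV is horizontal with |QV| = 30.4 and V on the +x side, so V = (30.400, 0.0000). Tangency of A1 to QV means the radius ZV is perpendicular to QV, so Z = V + (0, -7) = (30.400, -7.0000). Since ZT ⟂ TW (tangency), |ZW| = √(7.0² + 30.0²) = 30.806 regardless of where T sits on A1. So W lies on both circle(Q, 51.72) and circle(Z, 30.806); the below-QV intersection is W = (35.798, -37.329). T is the foot of the tangent from W: T = (23.967, -9.7605).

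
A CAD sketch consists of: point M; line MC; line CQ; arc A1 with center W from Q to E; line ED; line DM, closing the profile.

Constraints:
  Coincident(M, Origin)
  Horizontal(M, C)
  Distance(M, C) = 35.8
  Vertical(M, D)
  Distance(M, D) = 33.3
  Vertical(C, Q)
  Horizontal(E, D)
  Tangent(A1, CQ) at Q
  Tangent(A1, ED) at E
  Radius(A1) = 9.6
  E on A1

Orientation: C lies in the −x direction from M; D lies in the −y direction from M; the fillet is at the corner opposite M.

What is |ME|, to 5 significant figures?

42.371

M is at the origin; MC is horizontal with |MC| = 35.8 and C on the −x side, so C = (-35.800, 0.0000). MD is vertical with |MD| = 33.3 and D on the −y side, so D = (0.0000, -33.300). The virtual corner opposite M is at (-35.800, -33.300). Since A1 is tangent to CQ there, WQ ⟂ CQ and A1 meets ED tangentially, so WE is at right angles to ED, with radius 9.6, so the center W sits 9.6 in from both sides at W = (-26.200, -23.700). That places the tangent points at Q = (-35.800, -23.700) on CQ and E = (-26.200, -33.300) on ED. Then |ME| = |E − M| = 42.371.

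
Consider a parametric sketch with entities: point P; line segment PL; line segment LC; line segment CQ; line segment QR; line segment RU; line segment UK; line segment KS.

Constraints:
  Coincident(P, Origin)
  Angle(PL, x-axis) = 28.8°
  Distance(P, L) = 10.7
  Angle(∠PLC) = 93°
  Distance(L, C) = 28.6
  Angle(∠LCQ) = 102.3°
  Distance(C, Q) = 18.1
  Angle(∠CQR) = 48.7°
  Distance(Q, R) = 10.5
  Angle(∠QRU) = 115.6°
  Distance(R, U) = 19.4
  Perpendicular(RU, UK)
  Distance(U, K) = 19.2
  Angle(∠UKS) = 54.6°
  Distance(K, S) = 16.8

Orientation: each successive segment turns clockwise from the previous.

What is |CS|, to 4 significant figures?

8.692

P is at the origin; PL runs at 28.8° with length 10.7, so L = (9.376, 5.155). ∠PLC = 93.0° gives LC at -58.20° from the x-axis; with |LC| = 28.6, C = (24.45, -19.15). ∠LCQ = 102.3° gives CQ at -135.9° from the x-axis; with |CQ| = 18.1, Q = (11.45, -31.75). ∠CQR = 48.7° gives QR at 92.80° from the x-axis; with |QR| = 10.5, R = (10.94, -21.26). ∠QRU = 115.6° gives RU at 28.40° from the x-axis; with |RU| = 19.4, U = (28.00, -12.03). RU is perpendicular to UK, so UK runs at -61.60°; with |UK| = 19.2, K = (37.13, -28.92). ∠UKS = 54.6° gives KS at 173.0° from the x-axis; with |KS| = 16.8, S = (20.46, -26.88). Then |CS| = |S − C| = 8.692.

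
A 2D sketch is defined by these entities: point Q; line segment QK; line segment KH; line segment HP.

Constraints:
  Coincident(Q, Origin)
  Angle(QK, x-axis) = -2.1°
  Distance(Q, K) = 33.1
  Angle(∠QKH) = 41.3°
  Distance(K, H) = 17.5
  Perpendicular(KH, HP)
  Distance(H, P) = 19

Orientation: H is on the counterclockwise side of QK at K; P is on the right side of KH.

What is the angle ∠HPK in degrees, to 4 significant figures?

42.65°

∠QKH = 41.3°, so KH runs at -2.1° + (180° − 41.3°) = 136.6° from the x-axis; with |KH| = 17.5, H = K + 17.5·(cos 136.6°, sin 136.6°) = (20.36, 10.81). The perpendicularity gives HP at right angles to KH; with |HP| = 19.0 on the right of KH, P = H + 19.0·(0.6871, 0.7266) = (33.42, 24.62). Then cos ∠HPK = PH·PK / (|PH||PK|), giving 42.65°.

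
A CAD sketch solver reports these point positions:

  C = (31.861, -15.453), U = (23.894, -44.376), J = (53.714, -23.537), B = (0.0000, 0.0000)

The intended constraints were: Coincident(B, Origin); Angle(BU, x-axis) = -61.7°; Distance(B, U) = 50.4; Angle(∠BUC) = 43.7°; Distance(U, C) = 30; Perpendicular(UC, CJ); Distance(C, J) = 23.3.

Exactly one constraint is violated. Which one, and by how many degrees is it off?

Perpendicular(UC, CJ) — off by 4.90°.

B = (0.00, 0.00) ✓; BU at -61.70° ✓; |BU| = 50.40 ✓; ∠BUC = 43.70° ✓; |UC| = 30.00 ✓; ∠(UC, CJ) = 94.90° ✗; |CJ| = 23.30 ✓.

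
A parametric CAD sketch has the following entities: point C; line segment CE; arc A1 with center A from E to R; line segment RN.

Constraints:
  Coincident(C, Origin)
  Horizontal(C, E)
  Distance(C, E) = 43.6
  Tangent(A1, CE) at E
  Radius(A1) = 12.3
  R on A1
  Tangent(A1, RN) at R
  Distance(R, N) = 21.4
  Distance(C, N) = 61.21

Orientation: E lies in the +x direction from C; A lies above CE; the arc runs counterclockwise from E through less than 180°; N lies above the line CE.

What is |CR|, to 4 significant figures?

57.60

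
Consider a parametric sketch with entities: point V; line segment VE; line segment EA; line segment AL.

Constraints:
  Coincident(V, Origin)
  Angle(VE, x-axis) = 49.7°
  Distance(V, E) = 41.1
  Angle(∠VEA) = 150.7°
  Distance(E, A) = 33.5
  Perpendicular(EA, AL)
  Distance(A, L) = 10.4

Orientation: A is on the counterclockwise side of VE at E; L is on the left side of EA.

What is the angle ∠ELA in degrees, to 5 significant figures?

72.753°

∠VEA = 150.7°, so EA runs at 49.7° + (180° − 150.7°) = 79.000° from the x-axis; with |EA| = 33.5, A = E + 33.5·(cos 79.000°, sin 79.000°) = (32.975, 64.230). EA is perpendicular to AL; with |AL| = 10.4 on the left of EA, L = A + 10.4·(-0.98163, 0.19081) = (22.766, 66.215). Then cos ∠ELA = LE·LA / (|LE||LA|), giving 72.753°.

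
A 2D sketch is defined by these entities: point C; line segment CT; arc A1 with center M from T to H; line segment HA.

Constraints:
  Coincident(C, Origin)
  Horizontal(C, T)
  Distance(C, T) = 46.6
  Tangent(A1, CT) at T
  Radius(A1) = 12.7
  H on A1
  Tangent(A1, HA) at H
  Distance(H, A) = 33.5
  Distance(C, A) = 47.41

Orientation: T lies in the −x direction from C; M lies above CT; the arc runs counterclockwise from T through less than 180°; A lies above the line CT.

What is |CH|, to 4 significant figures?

35.62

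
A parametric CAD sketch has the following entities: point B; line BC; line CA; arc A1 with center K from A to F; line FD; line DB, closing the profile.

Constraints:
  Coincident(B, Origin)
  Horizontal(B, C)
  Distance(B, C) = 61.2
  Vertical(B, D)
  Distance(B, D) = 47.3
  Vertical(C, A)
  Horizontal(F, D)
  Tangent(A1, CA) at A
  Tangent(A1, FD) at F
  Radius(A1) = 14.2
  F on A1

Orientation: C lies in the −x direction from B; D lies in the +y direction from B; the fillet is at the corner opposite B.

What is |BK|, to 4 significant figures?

57.49

B is at the origin; B and C share the same y with |BC| = 61.2 and C on the −x side, so C = (-61.20, 0.000). BD is vertical with |BD| = 47.3 and D on the +y side, so D = (0.000, 47.30). The virtual corner opposite B is at (-61.20, 47.30). A1 meets CA tangentially, so KA is at right angles to CA and the tangent condition forces KF to be normal to FD, with radius 14.2, so the center K sits 14.2 in from both sides at K = (-47.00, 33.10). Then |BK| = |K − B| = 57.49.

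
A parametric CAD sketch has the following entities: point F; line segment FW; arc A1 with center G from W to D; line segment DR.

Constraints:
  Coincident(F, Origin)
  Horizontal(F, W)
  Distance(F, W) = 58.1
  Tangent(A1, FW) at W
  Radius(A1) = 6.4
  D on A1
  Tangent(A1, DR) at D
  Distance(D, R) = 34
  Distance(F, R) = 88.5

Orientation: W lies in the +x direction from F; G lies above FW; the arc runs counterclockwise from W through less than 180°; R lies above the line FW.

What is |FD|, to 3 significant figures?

63.3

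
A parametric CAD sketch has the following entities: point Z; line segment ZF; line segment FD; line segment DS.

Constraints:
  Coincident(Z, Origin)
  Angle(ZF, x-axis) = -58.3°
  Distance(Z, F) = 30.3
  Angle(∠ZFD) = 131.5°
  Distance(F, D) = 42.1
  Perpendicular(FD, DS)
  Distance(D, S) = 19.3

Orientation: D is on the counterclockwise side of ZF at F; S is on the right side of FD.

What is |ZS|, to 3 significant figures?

75.0

Z is at the origin; ZF runs at -58.3° with length 30.3, so F = 30.3·(cos -58.3°, sin -58.3°) = (15.9, -25.8). ∠ZFD = 131.5°, so FD runs at -58.3° + (180° − 131.5°) = -9.80° from the x-axis; with |FD| = 42.1, D = F + 42.1·(cos -9.80°, sin -9.80°) = (57.4, -32.9). FD is perpendicular to DS; with |DS| = 19.3 on the right of FD, S = D + 19.3·(-0.170, -0.985) = (54.1, -52.0). Then |ZS| = |S − Z| = 75.0.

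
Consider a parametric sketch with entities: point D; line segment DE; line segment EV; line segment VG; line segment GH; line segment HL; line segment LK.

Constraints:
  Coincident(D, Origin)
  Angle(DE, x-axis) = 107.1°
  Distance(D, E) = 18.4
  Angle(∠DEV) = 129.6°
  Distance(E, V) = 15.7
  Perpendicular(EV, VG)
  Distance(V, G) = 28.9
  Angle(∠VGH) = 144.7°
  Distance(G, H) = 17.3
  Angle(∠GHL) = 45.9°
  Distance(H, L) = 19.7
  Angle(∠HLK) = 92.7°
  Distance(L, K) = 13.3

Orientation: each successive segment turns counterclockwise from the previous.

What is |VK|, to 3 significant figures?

20.6

∠GHL = 45.9° gives HL at 56.9° from the x-axis; with |HL| = 19.7, L = (-16.4, -3.47). ∠HLK = 92.7° gives LK at 144° from the x-axis; with |LK| = 13.3, K = (-27.2, 4.31). Then |VK| = |K − V| = 20.6.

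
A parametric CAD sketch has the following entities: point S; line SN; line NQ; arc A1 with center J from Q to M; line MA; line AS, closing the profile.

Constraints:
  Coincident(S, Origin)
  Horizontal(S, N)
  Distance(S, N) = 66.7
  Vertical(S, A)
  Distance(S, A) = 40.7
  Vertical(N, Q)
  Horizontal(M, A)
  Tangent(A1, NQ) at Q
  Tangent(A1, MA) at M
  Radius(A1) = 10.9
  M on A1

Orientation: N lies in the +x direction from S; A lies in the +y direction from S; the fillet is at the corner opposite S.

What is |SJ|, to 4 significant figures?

63.26

SA is vertical with |SA| = 40.7 and A on the +y side, so A = (0.000, 40.70). The virtual corner opposite S is at (66.70, 40.70). Tangency of A1 to NQ means the radius JQ is perpendicular to NQ and the tangent condition forces JM to be normal to MA, with radius 10.9, so the center J sits 10.9 in from both sides at J = (55.80, 29.80). Then |SJ| = |J − S| = 63.26.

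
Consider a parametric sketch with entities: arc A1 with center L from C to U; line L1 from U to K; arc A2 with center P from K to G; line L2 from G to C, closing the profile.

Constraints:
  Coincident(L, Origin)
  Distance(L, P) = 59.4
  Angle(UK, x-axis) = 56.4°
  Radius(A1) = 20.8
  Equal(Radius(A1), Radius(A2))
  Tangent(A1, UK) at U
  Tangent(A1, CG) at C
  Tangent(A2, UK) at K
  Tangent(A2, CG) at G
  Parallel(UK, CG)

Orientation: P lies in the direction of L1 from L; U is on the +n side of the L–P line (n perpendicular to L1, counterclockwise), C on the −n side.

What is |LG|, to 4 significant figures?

62.94

Tangency of A1 to both parallel lines with radius 20.8 puts U and C at L ± 20.8·n: U = (-17.32, 11.51), C = (17.32, -11.51). Equal radii place K and G the same way about P: K = P + 20.8·n = (15.55, 60.99), G = P − 20.8·n = (50.20, 37.96). Then |LG| = |G − L| = 62.94.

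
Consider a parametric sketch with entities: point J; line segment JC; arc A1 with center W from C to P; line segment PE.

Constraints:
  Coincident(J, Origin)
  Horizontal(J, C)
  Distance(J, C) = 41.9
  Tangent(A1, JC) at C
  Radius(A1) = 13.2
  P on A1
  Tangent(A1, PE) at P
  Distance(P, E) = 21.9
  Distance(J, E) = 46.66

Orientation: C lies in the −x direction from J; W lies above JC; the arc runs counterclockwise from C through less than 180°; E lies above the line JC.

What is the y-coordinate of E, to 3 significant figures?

35.8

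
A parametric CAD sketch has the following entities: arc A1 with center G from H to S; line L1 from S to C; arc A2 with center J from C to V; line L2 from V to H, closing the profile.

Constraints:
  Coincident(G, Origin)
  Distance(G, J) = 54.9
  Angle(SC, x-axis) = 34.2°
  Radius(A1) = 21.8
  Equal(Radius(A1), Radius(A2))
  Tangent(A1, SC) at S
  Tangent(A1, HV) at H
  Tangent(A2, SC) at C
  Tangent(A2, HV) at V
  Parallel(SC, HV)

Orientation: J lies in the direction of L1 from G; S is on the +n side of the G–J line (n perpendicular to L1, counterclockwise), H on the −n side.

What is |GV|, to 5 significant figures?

59.070

Tangency of A1 to both parallel lines with radius 21.8 puts S and H at G ± 21.8·n: S = (-12.253, 18.030), H = (12.253, -18.030). Equal radii place C and V the same way about J: C = J + 21.8·n = (33.153, 48.889), V = J − 21.8·n = (57.660, 12.828). Then |GV| = |V − G| = 59.070.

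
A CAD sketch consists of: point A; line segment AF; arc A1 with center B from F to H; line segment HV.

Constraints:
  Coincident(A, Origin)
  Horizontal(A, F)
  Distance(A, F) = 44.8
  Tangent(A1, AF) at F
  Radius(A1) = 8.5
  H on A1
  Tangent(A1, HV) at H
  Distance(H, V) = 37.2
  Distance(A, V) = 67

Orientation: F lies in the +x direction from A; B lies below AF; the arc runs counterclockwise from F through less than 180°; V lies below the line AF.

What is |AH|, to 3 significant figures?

38.4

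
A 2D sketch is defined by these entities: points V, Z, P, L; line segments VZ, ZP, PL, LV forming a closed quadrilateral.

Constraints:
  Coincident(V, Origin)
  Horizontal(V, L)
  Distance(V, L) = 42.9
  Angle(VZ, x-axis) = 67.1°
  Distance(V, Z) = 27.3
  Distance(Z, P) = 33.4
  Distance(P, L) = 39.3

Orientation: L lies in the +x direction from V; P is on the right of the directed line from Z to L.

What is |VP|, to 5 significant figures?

8.8088

V is at the origin; V and L share the same y with |VL| = 42.9 and L in +x, so L = (42.9, 0). VZ runs at 67.1° with |VZ| = 27.3, so Z = (10.623, 25.148). P is determined by |ZP| = 33.4 and |PL| = 39.3 together: it lies at the intersection of circle(Z, 33.4) and circle(L, 39.3). With |ZL| = 40.917, the foot of the radical line on ZL is 15.217 from Z and the perpendicular offset is √(33.4² − 15.217²) = 29.732. Taking the right-of-ZL solution: P = (4.3533, -7.6579).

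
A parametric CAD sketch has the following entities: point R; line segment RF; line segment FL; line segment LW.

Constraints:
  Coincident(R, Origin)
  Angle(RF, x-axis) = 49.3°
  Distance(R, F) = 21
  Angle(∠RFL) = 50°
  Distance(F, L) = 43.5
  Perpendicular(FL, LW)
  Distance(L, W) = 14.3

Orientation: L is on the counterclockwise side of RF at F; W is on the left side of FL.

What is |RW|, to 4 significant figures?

30.05

∠RFL = 50.0°, so FL runs at 49.3° + (180° − 50.0°) = 179.3° from the x-axis; with |FL| = 43.5, L = F + 43.5·(cos 179.3°, sin 179.3°) = (-29.80, 16.45). FL is perpendicular to LW; with |LW| = 14.3 on the left of FL, W = L + 14.3·(-0.01222, -0.9999) = (-29.98, 2.153). Then |RW| = |W − R| = 30.05.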